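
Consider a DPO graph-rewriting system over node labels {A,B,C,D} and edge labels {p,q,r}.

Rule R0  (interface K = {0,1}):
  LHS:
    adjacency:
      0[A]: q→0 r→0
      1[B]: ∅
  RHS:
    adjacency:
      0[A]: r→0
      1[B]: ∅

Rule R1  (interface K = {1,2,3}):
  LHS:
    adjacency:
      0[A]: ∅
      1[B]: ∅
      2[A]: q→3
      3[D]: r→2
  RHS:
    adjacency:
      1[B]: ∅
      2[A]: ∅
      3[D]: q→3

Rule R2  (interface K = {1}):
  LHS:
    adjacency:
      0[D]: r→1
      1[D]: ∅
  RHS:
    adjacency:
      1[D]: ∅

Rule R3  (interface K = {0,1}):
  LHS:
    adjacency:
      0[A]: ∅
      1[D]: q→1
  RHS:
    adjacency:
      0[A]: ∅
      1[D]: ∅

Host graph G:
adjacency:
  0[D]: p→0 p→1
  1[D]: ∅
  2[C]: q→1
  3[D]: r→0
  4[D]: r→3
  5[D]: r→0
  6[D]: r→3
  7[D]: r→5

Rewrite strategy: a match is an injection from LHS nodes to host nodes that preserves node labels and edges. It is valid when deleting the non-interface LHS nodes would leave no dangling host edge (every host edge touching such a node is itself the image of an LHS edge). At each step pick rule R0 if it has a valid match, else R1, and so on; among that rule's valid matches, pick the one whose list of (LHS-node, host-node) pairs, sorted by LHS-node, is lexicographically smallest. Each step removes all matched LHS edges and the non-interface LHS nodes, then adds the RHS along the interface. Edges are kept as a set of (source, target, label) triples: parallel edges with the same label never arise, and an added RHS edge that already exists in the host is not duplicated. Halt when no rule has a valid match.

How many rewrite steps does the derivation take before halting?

[0] host  ⇒  8 nodes, 8 edges  {0-p->0 0-p->1 2-q->1 3-r->0 4-r->3 5-r->0 6-r->3 7-r->5}
[1] R2 @ {0↦4, 1↦3}  ⇒  7 nodes, 7 edges  {0-p->0 0-p->1 2-q->1 3-r->0 5-r->0 6-r->3 7-r->5}
[2] R2 @ {0↦6, 1↦3}  ⇒  6 nodes, 6 edges  {0-p->0 0-p->1 2-q->1 3-r->0 5-r->0 7-r->5}
[3] R2 @ {0↦3, 1↦0}  ⇒  5 nodes, 5 edges  {0-p->0 0-p->1 2-q->1 5-r->0 7-r->5}
[4] R2 @ {0↦7, 1↦5}  ⇒  4 nodes, 4 edges  {0-p->0 0-p->1 2-q->1 5-r->0}
[5] R2 @ {0↦5, 1↦0}  ⇒  3 nodes, 3 edges  {0-p->0 0-p->1 2-q->1}
normal form: no rule applies after step 5

Answer: 5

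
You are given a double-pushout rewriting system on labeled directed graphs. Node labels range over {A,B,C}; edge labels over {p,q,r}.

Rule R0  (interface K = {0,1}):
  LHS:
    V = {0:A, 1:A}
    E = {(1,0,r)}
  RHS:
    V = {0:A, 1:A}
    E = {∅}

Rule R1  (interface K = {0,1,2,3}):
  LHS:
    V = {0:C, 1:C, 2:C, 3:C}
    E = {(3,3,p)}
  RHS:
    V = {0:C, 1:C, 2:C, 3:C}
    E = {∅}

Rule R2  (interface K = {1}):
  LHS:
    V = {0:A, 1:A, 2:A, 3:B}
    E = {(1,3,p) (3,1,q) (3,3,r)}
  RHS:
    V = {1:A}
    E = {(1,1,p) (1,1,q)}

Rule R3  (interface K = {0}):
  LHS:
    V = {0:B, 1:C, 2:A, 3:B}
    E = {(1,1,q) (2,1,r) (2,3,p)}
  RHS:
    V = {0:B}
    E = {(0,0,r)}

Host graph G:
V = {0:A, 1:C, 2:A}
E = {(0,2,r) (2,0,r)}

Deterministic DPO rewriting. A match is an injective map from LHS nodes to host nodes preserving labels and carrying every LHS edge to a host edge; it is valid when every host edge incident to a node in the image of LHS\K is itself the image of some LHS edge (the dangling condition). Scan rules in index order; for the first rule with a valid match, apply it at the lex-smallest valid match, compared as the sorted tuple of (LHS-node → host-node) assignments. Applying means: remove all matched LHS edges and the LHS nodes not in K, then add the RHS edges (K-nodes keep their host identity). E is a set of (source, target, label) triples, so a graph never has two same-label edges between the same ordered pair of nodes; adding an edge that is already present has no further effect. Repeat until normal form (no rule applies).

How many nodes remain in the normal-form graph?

[0] host  ⇒  3 nodes, 2 edges  {0-r->2 2-r->0}
[1] R0 @ {0↦0, 1↦2}  ⇒  3 nodes, 1 edges  {0-r->2}
[2] R0 @ {0↦2, 1↦0}  ⇒  3 nodes, 0 edges  {∅}
halt: no rule applies after step 2
NF nodes: {0:A, 1:C, 2:A}

Answer: 3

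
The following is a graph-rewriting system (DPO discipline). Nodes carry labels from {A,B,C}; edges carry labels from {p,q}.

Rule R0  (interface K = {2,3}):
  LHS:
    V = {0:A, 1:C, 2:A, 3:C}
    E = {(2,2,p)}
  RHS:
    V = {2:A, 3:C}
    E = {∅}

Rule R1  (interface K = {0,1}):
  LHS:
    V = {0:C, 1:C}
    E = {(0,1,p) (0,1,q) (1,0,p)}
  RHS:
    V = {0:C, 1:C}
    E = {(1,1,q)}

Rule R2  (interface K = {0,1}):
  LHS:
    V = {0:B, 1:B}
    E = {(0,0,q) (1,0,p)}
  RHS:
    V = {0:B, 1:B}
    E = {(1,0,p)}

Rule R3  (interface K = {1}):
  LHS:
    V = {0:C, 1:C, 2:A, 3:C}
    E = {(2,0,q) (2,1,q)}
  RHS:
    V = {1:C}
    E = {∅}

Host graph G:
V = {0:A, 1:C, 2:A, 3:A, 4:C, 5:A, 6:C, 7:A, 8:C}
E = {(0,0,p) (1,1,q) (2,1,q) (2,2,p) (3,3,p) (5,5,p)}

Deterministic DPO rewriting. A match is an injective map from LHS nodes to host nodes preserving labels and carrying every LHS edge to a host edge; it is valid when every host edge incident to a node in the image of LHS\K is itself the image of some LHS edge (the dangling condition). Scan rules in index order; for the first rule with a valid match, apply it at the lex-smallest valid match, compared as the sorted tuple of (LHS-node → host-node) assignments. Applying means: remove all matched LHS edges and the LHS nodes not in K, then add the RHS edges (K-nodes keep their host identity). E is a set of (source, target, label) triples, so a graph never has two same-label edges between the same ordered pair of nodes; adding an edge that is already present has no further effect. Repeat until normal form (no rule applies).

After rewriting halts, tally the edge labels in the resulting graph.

initial: |V|=9 |E|=6  E = 0-p->0 1-q->1 2-q->1 2-p->2 3-p->3 5-p->5
step 1: apply R0 at {0↦7, 1↦4, 2↦0, 3↦1}  → |V|=7 |E|=5  E = 1-q->1 2-q->1 2-p->2 3-p->3 5-p->5
step 2: apply R0 at {0↦0, 1↦6, 2↦2, 3↦1}  → |V|=5 |E|=4  E = 1-q->1 2-q->1 3-p->3 5-p->5
final graph: no rule applies after step 2
NF edges: [(1, 1, 'q'), (2, 1, 'q'), (3, 3, 'p'), (5, 5, 'p')]

Answer: p:2 q:2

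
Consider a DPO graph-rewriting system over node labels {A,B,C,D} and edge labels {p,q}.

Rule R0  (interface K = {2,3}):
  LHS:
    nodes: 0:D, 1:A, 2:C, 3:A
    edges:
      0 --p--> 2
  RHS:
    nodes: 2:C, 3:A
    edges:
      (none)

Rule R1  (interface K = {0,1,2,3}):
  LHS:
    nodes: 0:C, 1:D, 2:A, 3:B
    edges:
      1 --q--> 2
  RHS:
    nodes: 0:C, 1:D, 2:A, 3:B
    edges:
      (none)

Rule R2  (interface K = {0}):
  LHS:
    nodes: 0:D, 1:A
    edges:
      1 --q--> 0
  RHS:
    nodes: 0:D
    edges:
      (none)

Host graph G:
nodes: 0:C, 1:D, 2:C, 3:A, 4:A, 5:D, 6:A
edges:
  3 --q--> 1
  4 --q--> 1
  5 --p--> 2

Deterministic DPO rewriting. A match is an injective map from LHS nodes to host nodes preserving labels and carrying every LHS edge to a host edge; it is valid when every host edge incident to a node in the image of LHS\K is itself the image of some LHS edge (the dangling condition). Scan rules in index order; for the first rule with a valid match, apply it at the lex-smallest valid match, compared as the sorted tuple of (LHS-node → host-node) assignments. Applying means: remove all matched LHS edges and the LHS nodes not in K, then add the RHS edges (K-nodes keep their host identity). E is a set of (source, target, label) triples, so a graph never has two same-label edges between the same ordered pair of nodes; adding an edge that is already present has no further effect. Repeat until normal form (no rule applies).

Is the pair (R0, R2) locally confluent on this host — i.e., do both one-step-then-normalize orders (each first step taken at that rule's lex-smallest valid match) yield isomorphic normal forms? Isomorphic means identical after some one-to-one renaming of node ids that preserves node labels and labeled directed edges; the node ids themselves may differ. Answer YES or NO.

branch R0-first: apply at {0↦5, 1↦6, 2↦2, 3↦3} → |E|=2, then 2 more step(s) → NF |V|=3 |E|=0 V={0:C, 1:D, 2:C} E=∅
branch R2-first: apply at {0↦1, 1↦3} → |E|=2, then 2 more step(s) → NF |V|=3 |E|=0 V={0:C, 1:D, 2:C} E=∅
graphs isomorphic (equal up to label-preserving node renaming)

Answer: YES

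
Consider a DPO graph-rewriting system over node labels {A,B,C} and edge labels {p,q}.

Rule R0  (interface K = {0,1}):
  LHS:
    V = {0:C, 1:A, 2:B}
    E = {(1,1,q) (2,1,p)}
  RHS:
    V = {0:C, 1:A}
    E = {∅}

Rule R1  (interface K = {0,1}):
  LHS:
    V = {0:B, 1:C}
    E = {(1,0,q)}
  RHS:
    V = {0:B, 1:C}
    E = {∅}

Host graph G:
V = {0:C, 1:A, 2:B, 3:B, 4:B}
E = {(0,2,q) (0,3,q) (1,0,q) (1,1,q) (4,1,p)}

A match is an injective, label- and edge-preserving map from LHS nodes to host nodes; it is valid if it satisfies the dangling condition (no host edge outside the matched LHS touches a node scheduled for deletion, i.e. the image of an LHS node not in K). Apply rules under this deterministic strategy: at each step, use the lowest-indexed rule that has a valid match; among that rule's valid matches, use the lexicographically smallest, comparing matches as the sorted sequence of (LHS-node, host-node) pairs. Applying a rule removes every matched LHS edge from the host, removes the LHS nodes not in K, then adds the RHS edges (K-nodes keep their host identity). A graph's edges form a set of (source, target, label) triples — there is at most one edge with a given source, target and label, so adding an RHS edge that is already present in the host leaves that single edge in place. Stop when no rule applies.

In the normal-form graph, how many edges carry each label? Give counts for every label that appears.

initial: |V|=5 |E|=5  E = 0-q->2 0-q->3 1-q->0 1-q->1 4-p->1
step 1: apply R0 at {0↦0, 1↦1, 2↦4}  → |V|=4 |E|=3  E = 0-q->2 0-q->3 1-q->0
step 2: apply R1 at {0↦2, 1↦0}  → |V|=4 |E|=2  E = 0-q->3 1-q->0
step 3: apply R1 at {0↦3, 1↦0}  → |V|=4 |E|=1  E = 1-q->0
halt: no rule applies after step 3
NF edges: [(1, 0, 'q')]

Answer: q:1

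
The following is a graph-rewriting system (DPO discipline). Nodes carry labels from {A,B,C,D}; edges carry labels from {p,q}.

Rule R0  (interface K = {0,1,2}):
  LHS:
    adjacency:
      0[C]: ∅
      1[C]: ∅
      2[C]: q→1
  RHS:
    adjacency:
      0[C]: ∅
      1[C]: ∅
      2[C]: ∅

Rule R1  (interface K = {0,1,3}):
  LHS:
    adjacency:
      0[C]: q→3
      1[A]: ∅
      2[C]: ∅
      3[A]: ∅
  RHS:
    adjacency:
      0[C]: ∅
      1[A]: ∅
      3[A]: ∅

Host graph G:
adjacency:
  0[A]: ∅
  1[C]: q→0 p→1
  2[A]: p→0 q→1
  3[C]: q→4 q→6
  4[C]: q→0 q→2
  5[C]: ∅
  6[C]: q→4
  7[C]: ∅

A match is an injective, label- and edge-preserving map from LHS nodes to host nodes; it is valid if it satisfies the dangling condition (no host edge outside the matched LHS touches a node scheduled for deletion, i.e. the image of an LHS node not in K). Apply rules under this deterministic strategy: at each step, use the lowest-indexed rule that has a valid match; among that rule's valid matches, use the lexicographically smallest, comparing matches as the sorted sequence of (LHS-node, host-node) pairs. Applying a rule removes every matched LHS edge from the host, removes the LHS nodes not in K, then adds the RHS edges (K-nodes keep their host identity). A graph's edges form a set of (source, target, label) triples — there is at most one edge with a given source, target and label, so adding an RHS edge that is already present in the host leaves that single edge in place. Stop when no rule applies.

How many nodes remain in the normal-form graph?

[0] host  ⇒  8 nodes, 9 edges  {1-q->0 1-p->1 2-p->0 2-q->1 3-q->4 3-q->6 4-q->0 4-q->2 6-q->4}
[1] R0 @ {0↦1, 1↦4, 2↦3}  ⇒  8 nodes, 8 edges  {1-q->0 1-p->1 2-p->0 2-q->1 3-q->6 4-q->0 4-q->2 6-q->4}
[2] R0 @ {0↦1, 1↦4, 2↦6}  ⇒  8 nodes, 7 edges  {1-q->0 1-p->1 2-p->0 2-q->1 3-q->6 4-q->0 4-q->2}
[3] R0 @ {0↦1, 1↦6, 2↦3}  ⇒  8 nodes, 6 edges  {1-q->0 1-p->1 2-p->0 2-q->1 4-q->0 4-q->2}
[4] R1 @ {0↦1, 1↦2, 2↦3, 3↦0}  ⇒  7 nodes, 5 edges  {1-p->1 2-p->0 2-q->1 4-q->0 4-q->2}
[5] R1 @ {0↦4, 1↦0, 2↦5, 3↦2}  ⇒  6 nodes, 4 edges  {1-p->1 2-p->0 2-q->1 4-q->0}
[6] R1 @ {0↦4, 1↦2, 2↦6, 3↦0}  ⇒  5 nodes, 3 edges  {1-p->1 2-p->0 2-q->1}
final graph: no rule applies after step 6
NF nodes: {0:A, 1:C, 2:A, 4:C, 7:C}

Answer: 5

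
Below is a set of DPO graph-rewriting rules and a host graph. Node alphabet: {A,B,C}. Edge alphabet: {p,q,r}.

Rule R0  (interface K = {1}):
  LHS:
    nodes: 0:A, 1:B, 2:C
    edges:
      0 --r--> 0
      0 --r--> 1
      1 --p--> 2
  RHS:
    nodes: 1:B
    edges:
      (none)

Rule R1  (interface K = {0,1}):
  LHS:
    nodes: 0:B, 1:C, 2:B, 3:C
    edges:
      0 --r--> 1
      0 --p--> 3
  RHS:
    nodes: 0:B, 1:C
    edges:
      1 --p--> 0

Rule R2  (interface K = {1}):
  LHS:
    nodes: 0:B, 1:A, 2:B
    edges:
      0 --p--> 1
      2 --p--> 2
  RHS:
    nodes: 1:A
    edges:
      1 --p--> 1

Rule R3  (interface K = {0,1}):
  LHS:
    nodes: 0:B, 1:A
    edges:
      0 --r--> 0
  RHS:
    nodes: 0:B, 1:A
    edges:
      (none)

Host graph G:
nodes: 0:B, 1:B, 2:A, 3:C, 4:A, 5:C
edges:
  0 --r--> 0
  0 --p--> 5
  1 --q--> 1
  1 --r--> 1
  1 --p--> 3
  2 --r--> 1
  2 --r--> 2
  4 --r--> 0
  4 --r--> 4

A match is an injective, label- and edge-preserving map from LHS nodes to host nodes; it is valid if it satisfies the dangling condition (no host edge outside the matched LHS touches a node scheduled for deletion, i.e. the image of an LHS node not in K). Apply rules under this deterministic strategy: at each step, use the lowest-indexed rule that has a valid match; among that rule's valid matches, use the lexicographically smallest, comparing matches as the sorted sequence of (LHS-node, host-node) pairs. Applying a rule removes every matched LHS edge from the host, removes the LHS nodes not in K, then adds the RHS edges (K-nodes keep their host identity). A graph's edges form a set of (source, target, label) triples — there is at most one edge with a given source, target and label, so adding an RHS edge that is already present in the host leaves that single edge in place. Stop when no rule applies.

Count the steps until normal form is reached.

Answer: 2

Rewrite trace:
start.  V:6 E:9  edges: 0-r->0 0-p->5 1-q->1 1-r->1 1-p->3 2-r->1 2-r->2 4-r->0 4-r->4
1. fire R0 via {0↦2, 1↦1, 2↦3}  →  V:4 E:6  edges: 0-r->0 0-p->5 1-q->1 1-r->1 4-r->0 4-r->4
2. fire R0 via {0↦4, 1↦0, 2↦5}  →  V:2 E:3  edges: 0-r->0 1-q->1 1-r->1
halt: no rule applies after step 2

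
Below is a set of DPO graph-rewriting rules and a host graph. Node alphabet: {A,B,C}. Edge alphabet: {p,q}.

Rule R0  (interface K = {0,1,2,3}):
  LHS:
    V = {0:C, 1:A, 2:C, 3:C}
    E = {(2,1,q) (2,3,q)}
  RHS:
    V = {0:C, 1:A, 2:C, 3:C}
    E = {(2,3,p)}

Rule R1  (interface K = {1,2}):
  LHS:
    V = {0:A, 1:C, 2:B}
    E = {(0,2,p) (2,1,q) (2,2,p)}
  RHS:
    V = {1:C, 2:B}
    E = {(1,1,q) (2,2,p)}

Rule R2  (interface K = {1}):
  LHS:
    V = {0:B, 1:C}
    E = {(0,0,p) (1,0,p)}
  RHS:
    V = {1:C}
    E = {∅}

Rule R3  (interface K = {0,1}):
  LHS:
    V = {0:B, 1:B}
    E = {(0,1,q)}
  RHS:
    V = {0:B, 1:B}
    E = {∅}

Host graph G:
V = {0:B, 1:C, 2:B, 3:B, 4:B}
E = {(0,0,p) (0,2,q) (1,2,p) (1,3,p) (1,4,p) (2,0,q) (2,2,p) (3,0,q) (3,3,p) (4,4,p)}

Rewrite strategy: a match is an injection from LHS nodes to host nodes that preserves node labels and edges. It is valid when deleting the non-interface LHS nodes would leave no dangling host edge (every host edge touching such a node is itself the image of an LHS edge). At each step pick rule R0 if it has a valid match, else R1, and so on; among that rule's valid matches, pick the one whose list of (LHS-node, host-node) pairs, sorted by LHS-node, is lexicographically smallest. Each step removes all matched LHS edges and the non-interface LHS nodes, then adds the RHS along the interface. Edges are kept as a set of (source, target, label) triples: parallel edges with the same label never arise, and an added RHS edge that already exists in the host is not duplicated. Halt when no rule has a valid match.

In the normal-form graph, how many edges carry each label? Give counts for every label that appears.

Answer: p:1

Steps:
initial: |V|=5 |E|=10  E = 0-p->0 0-q->2 1-p->2 1-p->3 1-p->4 2-q->0 2-p->2 3-q->0 3-p->3 4-p->4
step 1: apply R2 at {0↦4, 1↦1}  → |V|=4 |E|=8  E = 0-p->0 0-q->2 1-p->2 1-p->3 2-q->0 2-p->2 3-q->0 3-p->3
step 2: apply R3 at {0↦0, 1↦2}  → |V|=4 |E|=7  E = 0-p->0 1-p->2 1-p->3 2-q->0 2-p->2 3-q->0 3-p->3
step 3: apply R3 at {0↦2, 1↦0}  → |V|=4 |E|=6  E = 0-p->0 1-p->2 1-p->3 2-p->2 3-q->0 3-p->3
step 4: apply R2 at {0↦2, 1↦1}  → |V|=3 |E|=4  E = 0-p->0 1-p->3 3-q->0 3-p->3
step 5: apply R3 at {0↦3, 1↦0}  → |V|=3 |E|=3  E = 0-p->0 1-p->3 3-p->3
step 6: apply R2 at {0↦3, 1↦1}  → |V|=2 |E|=1  E = 0-p->0
halt: no rule applies after step 6
NF edges: [(0, 0, 'p')]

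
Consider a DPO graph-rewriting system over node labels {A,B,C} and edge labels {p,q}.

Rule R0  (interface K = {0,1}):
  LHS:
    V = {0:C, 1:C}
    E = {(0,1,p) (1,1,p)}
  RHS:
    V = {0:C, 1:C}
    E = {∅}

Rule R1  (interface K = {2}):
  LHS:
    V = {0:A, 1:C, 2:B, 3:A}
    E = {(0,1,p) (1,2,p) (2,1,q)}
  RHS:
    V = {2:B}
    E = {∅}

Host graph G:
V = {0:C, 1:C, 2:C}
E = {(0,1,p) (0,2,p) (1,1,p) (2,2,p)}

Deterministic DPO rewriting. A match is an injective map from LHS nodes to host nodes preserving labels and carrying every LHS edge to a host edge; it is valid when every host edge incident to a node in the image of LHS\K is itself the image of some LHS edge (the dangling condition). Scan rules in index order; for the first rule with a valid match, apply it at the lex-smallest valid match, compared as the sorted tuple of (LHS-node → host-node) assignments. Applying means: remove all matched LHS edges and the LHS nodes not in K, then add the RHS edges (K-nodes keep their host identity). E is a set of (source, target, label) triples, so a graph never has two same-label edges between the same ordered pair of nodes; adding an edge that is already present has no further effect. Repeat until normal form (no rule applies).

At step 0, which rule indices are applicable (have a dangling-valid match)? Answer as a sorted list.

R0: 2 valid matches — {0↦0, 1↦1}, {0↦0, 1↦2}
R1: no valid match — LHS pattern not found

Answer: [R0]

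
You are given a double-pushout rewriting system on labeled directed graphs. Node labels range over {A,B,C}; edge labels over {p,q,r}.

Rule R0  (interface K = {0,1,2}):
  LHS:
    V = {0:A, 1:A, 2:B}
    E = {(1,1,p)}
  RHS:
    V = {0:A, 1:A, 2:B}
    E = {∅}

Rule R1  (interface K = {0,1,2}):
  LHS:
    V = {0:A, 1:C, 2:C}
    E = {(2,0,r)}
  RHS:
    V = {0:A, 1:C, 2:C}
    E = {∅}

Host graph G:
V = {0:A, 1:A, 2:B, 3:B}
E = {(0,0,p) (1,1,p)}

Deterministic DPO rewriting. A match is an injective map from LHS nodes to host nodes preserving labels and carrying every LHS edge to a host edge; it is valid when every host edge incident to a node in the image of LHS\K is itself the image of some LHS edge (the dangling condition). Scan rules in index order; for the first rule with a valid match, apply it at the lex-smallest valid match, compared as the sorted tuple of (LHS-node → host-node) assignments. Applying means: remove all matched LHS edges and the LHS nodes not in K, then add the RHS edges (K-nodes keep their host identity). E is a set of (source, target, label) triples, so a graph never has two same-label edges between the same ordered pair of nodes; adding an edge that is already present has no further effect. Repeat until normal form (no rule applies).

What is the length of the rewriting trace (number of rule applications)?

start.  V:4 E:2  edges: 0-p->0 1-p->1
1. fire R0 via {0↦0, 1↦1, 2↦2}  →  V:4 E:1  edges: 0-p->0
2. fire R0 via {0↦1, 1↦0, 2↦2}  →  V:4 E:0  edges: ∅
final graph: no rule applies after step 2

Answer: 2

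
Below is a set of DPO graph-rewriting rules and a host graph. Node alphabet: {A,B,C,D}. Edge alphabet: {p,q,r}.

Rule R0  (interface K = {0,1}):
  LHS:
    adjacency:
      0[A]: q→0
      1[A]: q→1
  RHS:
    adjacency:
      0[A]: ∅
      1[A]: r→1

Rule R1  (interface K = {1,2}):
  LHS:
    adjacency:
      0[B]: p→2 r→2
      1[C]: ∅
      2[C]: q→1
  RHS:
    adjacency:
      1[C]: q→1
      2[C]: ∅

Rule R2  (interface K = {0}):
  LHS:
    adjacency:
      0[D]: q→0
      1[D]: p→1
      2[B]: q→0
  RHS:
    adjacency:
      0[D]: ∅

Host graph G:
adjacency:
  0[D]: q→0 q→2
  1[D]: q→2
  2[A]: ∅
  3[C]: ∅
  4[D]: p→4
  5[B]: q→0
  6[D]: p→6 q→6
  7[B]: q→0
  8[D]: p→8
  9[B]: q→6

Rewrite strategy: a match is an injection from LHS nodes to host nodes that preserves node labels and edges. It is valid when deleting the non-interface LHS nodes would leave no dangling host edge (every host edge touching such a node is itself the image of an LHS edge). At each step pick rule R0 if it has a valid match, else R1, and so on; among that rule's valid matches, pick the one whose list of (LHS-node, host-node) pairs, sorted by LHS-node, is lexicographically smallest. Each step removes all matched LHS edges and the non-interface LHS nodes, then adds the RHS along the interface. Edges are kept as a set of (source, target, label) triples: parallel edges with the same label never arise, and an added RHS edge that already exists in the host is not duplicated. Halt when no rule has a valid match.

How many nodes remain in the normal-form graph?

initial: |V|=10 |E|=10  E = 0-q->0 0-q->2 1-q->2 4-p->4 5-q->0 6-p->6 6-q->6 7-q->0 8-p->8 9-q->6
step 1: apply R2 at {0↦0, 1↦4, 2↦5}  → |V|=8 |E|=7  E = 0-q->2 1-q->2 6-p->6 6-q->6 7-q->0 8-p->8 9-q->6
step 2: apply R2 at {0↦6, 1↦8, 2↦9}  → |V|=6 |E|=4  E = 0-q->2 1-q->2 6-p->6 7-q->0
halt: no rule applies after step 2
NF nodes: {0:D, 1:D, 2:A, 3:C, 6:D, 7:B}

Answer: 6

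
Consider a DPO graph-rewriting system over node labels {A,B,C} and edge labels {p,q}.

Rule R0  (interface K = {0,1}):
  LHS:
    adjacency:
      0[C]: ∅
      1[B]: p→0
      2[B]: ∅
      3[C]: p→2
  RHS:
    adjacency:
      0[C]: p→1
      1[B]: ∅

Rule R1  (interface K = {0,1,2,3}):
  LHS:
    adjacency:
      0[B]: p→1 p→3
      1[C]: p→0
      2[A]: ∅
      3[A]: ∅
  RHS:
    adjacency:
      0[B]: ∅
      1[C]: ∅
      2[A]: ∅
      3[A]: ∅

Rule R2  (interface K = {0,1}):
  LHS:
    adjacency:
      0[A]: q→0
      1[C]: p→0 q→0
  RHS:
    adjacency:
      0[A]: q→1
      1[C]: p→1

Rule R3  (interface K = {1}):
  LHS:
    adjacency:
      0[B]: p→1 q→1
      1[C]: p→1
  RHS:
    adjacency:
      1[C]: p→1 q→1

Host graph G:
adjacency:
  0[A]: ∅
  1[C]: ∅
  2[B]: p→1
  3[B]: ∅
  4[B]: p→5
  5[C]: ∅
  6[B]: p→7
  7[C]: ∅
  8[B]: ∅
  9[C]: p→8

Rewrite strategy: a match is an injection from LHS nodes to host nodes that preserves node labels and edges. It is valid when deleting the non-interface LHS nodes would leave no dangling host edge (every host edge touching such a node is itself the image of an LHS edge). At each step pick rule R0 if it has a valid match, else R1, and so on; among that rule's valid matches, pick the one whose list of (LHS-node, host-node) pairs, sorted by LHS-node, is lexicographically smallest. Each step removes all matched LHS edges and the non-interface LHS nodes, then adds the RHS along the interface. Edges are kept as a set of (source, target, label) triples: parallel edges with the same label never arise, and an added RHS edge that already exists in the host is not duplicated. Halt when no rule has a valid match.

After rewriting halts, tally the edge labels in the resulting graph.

[0] host  ⇒  10 nodes, 4 edges  {2-p->1 4-p->5 6-p->7 9-p->8}
[1] R0 @ {0↦1, 1↦2, 2↦8, 3↦9}  ⇒  8 nodes, 3 edges  {1-p->2 4-p->5 6-p->7}
[2] R0 @ {0↦5, 1↦4, 2↦2, 3↦1}  ⇒  6 nodes, 2 edges  {5-p->4 6-p->7}
[3] R0 @ {0↦7, 1↦6, 2↦4, 3↦5}  ⇒  4 nodes, 1 edges  {7-p->6}
halt: no rule applies after step 3
NF edges: [(7, 6, 'p')]

Answer: p:1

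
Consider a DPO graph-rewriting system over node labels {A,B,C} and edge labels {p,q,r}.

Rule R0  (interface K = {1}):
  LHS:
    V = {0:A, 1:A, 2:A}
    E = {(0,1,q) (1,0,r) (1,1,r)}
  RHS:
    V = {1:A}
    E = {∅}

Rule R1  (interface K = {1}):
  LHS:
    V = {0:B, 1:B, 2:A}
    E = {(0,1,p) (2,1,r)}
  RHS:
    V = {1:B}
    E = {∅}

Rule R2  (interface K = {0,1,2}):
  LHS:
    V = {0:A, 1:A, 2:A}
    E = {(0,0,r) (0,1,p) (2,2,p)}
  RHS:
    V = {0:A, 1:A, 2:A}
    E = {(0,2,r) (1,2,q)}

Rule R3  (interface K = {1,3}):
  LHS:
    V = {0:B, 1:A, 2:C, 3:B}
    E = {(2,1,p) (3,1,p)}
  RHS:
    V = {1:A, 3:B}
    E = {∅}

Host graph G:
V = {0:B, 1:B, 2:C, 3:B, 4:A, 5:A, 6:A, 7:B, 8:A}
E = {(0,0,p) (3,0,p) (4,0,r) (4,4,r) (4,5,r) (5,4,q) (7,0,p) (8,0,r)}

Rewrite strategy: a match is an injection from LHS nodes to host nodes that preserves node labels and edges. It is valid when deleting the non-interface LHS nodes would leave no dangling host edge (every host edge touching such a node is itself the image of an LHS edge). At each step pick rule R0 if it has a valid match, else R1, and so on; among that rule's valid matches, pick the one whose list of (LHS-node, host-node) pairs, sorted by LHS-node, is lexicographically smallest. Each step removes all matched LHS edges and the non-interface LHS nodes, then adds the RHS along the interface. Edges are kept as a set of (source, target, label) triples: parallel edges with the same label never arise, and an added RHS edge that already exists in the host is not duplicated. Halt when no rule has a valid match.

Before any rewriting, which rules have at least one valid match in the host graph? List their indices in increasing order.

R0: 1 valid match — {0↦5, 1↦4, 2↦6}
R1: 2 valid matches — {0↦3, 1↦0, 2↦8}, {0↦7, 1↦0, 2↦8}
R2: no valid match — LHS pattern not found
R3: no valid match — LHS pattern not found

Answer: [R0,R1]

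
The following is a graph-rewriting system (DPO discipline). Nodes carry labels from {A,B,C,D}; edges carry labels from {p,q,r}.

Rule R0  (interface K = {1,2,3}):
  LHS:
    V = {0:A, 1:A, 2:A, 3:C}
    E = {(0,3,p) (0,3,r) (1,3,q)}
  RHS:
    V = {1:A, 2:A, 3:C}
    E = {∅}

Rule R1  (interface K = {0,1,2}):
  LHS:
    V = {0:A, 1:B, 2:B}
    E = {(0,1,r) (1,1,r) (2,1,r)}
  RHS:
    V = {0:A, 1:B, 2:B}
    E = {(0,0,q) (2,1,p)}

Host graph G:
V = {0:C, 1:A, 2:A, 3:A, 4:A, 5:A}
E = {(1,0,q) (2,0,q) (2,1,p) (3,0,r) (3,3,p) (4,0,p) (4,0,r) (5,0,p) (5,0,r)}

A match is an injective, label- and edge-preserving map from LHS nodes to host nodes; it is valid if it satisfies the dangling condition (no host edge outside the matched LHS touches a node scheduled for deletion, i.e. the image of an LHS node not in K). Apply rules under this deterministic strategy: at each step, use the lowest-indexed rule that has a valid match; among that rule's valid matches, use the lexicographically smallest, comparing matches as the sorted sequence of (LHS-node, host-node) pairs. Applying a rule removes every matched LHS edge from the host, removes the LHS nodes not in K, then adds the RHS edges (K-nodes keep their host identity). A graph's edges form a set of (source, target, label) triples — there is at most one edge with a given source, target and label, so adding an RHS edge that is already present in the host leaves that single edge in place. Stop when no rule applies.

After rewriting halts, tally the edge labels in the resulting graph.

Answer: p:2 r:1

Rewrite trace:
start.  V:6 E:9  edges: 1-q->0 2-q->0 2-p->1 3-r->0 3-p->3 4-p->0 4-r->0 5-p->0 5-r->0
1. fire R0 via {0↦4, 1↦1, 2↦2, 3↦0}  →  V:5 E:6  edges: 2-q->0 2-p->1 3-r->0 3-p->3 5-p->0 5-r->0
2. fire R0 via {0↦5, 1↦2, 2↦1, 3↦0}  →  V:4 E:3  edges: 2-p->1 3-r->0 3-p->3
normal form: no rule applies after step 2
NF edges: [(2, 1, 'p'), (3, 0, 'r'), (3, 3, 'p')]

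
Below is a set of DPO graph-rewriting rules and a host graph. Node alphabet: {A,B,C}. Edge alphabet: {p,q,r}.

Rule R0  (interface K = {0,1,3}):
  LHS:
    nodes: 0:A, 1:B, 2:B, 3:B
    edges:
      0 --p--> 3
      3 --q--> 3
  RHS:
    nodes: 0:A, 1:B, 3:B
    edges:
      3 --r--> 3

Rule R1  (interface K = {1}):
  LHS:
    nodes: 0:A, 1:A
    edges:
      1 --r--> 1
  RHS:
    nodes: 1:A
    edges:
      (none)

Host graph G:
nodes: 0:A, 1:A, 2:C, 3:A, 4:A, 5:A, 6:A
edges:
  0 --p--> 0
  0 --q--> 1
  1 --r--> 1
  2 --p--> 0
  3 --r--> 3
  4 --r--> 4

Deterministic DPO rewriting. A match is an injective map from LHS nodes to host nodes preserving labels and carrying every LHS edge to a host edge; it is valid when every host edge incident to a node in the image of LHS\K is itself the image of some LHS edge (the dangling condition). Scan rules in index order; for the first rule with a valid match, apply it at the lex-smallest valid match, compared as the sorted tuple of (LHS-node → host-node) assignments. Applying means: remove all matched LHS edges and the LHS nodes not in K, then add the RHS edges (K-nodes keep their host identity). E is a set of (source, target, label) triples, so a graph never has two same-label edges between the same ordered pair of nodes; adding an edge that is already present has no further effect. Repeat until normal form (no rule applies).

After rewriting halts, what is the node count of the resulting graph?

Answer: 4

Steps:
start.  V:7 E:6  edges: 0-p->0 0-q->1 1-r->1 2-p->0 3-r->3 4-r->4
1. fire R1 via {0↦5, 1↦1}  →  V:6 E:5  edges: 0-p->0 0-q->1 2-p->0 3-r->3 4-r->4
2. fire R1 via {0↦6, 1↦3}  →  V:5 E:4  edges: 0-p->0 0-q->1 2-p->0 4-r->4
3. fire R1 via {0↦3, 1↦4}  →  V:4 E:3  edges: 0-p->0 0-q->1 2-p->0
normal form: no rule applies after step 3
NF nodes: {0:A, 1:A, 2:C, 4:A}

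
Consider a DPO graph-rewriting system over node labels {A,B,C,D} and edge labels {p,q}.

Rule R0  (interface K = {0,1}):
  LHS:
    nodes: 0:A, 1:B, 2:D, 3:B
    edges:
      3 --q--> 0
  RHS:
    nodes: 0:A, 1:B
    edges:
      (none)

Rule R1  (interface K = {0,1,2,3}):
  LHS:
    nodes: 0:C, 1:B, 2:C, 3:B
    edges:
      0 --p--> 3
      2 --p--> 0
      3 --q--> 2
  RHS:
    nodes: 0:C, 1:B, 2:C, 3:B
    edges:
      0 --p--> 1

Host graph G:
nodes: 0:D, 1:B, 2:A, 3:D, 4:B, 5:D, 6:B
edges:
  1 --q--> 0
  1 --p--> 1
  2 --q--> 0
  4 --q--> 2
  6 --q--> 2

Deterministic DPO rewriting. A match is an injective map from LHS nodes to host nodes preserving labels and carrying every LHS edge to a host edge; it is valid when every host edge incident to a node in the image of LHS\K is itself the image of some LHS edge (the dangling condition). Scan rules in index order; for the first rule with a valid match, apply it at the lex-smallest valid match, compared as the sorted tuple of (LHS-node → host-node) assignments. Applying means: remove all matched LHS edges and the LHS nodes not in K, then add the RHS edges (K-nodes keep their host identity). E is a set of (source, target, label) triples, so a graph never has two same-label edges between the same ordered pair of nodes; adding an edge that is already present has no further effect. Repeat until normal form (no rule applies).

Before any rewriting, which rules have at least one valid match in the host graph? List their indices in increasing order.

R0: 8 valid matches — {0↦2, 1↦1, 2↦3, 3↦4}, {0↦2, 1↦1, 2↦3, 3↦6}, {0↦2, 1↦1, 2↦5, 3↦4} (+5 more)
R1: no valid match — LHS pattern not found

Answer: [R0]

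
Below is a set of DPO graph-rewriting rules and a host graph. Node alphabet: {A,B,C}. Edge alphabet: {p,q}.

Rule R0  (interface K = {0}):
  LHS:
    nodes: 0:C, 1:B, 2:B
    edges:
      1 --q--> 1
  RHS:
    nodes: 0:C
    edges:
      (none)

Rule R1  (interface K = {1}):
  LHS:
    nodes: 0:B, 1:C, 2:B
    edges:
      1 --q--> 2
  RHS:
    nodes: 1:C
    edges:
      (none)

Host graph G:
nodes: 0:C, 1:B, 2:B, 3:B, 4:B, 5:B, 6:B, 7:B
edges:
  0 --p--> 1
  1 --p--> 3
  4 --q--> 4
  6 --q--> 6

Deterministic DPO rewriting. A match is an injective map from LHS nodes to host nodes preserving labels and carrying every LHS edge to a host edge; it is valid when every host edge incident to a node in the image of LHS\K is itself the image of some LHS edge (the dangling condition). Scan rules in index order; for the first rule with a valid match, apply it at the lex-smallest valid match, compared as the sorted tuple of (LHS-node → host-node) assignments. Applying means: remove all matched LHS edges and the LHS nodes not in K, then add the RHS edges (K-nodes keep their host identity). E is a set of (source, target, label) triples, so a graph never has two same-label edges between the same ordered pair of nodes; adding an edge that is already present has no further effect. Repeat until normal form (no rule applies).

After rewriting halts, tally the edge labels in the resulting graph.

[0] host  ⇒  8 nodes, 4 edges  {0-p->1 1-p->3 4-q->4 6-q->6}
[1] R0 @ {0↦0, 1↦4, 2↦2}  ⇒  6 nodes, 3 edges  {0-p->1 1-p->3 6-q->6}
[2] R0 @ {0↦0, 1↦6, 2↦5}  ⇒  4 nodes, 2 edges  {0-p->1 1-p->3}
halt: no rule applies after step 2
NF edges: [(0, 1, 'p'), (1, 3, 'p')]

Answer: p:2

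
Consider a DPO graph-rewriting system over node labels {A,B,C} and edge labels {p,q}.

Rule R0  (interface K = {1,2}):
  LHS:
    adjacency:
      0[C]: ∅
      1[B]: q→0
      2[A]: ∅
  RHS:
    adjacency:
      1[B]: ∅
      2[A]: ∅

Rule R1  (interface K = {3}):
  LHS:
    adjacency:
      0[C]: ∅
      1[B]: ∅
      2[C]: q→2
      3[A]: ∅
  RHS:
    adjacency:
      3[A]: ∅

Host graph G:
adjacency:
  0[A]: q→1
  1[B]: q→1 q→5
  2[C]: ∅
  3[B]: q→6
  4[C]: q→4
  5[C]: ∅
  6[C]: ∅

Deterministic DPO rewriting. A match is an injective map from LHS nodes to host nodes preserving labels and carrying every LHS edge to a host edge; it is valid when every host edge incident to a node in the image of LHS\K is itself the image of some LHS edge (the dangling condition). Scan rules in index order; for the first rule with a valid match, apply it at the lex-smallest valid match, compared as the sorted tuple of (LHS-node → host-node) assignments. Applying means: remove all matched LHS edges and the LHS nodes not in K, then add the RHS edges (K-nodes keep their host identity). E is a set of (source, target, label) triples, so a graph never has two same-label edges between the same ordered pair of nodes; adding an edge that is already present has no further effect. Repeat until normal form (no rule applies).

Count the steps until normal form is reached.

start.  V:7 E:5  edges: 0-q->1 1-q->1 1-q->5 3-q->6 4-q->4
1. fire R0 via {0↦5, 1↦1, 2↦0}  →  V:6 E:4  edges: 0-q->1 1-q->1 3-q->6 4-q->4
2. fire R0 via {0↦6, 1↦3, 2↦0}  →  V:5 E:3  edges: 0-q->1 1-q->1 4-q->4
3. fire R1 via {0↦2, 1↦3, 2↦4, 3↦0}  →  V:2 E:2  edges: 0-q->1 1-q->1
final graph: no rule applies after step 3

Answer: 3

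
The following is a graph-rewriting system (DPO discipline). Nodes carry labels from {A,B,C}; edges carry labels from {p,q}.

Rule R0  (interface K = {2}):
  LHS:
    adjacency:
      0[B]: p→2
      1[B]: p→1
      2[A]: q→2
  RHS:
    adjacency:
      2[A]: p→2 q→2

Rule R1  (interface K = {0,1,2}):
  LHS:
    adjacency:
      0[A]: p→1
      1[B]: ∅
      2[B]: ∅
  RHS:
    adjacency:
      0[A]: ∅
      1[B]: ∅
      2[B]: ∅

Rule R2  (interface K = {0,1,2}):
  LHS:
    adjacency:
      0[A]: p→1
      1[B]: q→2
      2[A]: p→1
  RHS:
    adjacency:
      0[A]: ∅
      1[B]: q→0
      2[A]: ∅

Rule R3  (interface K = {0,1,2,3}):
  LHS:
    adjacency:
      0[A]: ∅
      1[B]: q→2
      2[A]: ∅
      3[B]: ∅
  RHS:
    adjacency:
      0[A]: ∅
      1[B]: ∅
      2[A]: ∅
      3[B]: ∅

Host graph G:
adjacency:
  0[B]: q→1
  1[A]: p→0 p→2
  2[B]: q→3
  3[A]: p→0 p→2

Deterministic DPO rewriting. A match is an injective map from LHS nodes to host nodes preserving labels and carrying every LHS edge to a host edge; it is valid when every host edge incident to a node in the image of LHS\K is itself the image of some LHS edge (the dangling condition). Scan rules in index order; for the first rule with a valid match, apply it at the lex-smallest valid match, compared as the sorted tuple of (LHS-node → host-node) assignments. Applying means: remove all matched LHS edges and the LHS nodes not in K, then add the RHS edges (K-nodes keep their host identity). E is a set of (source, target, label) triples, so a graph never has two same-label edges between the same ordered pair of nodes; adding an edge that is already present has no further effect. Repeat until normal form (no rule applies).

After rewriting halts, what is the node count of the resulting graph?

Answer: 4

Rewrite trace:
[0] host  ⇒  4 nodes, 6 edges  {0-q->1 1-p->0 1-p->2 2-q->3 3-p->0 3-p->2}
[1] R1 @ {0↦1, 1↦0, 2↦2}  ⇒  4 nodes, 5 edges  {0-q->1 1-p->2 2-q->3 3-p->0 3-p->2}
[2] R1 @ {0↦1, 1↦2, 2↦0}  ⇒  4 nodes, 4 edges  {0-q->1 2-q->3 3-p->0 3-p->2}
[3] R1 @ {0↦3, 1↦0, 2↦2}  ⇒  4 nodes, 3 edges  {0-q->1 2-q->3 3-p->2}
[4] R1 @ {0↦3, 1↦2, 2↦0}  ⇒  4 nodes, 2 edges  {0-q->1 2-q->3}
[5] R3 @ {0↦1, 1↦2, 2↦3, 3↦0}  ⇒  4 nodes, 1 edges  {0-q->1}
[6] R3 @ {0↦3, 1↦0, 2↦1, 3↦2}  ⇒  4 nodes, 0 edges  {∅}
normal form: no rule applies after step 6
NF nodes: {0:B, 1:A, 2:B, 3:A}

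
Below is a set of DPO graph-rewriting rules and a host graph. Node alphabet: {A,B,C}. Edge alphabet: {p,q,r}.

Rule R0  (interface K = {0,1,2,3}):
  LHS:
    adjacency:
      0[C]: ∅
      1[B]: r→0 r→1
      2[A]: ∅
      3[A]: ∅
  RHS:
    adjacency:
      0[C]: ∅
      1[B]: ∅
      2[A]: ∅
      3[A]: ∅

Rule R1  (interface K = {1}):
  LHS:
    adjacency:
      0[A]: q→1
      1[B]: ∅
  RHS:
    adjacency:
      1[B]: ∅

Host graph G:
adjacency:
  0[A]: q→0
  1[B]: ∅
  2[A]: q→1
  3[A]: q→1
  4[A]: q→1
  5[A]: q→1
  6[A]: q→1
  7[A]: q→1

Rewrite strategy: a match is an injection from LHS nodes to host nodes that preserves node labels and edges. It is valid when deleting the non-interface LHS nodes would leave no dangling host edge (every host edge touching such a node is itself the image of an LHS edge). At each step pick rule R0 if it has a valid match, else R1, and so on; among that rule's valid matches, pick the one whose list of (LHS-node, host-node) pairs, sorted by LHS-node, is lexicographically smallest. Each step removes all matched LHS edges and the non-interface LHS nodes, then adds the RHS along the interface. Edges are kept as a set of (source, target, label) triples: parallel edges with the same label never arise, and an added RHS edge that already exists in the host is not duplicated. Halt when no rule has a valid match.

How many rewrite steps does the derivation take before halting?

[0] host  ⇒  8 nodes, 7 edges  {0-q->0 2-q->1 3-q->1 4-q->1 5-q->1 6-q->1 7-q->1}
[1] R1 @ {0↦2, 1↦1}  ⇒  7 nodes, 6 edges  {0-q->0 3-q->1 4-q->1 5-q->1 6-q->1 7-q->1}
[2] R1 @ {0↦3, 1↦1}  ⇒  6 nodes, 5 edges  {0-q->0 4-q->1 5-q->1 6-q->1 7-q->1}
[3] R1 @ {0↦4, 1↦1}  ⇒  5 nodes, 4 edges  {0-q->0 5-q->1 6-q->1 7-q->1}
[4] R1 @ {0↦5, 1↦1}  ⇒  4 nodes, 3 edges  {0-q->0 6-q->1 7-q->1}
[5] R1 @ {0↦6, 1↦1}  ⇒  3 nodes, 2 edges  {0-q->0 7-q->1}
[6] R1 @ {0↦7, 1↦1}  ⇒  2 nodes, 1 edges  {0-q->0}
normal form: no rule applies after step 6

Answer: 6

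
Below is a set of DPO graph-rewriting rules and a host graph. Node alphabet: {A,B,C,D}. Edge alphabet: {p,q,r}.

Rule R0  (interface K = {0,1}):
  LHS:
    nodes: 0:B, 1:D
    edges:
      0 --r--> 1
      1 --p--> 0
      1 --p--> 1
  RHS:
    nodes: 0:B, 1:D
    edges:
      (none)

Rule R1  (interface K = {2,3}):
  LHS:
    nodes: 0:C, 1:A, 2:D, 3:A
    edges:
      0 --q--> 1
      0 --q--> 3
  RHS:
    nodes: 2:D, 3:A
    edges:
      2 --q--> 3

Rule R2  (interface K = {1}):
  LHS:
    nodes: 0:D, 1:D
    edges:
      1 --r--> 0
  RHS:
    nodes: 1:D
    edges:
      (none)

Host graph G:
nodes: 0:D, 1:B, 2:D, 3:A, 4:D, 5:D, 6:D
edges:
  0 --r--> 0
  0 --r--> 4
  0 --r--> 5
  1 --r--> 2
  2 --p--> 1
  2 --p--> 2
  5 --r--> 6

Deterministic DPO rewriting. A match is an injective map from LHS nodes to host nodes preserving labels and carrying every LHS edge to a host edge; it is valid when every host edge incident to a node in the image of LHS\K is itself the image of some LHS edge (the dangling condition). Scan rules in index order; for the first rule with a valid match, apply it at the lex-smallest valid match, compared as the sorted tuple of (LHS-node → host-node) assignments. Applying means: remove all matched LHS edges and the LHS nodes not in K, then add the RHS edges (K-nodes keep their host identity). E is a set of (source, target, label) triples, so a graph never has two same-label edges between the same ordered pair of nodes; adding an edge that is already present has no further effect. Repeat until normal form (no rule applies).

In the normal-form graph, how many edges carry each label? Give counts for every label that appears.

Answer: r:1

Derivation:
[0] host  ⇒  7 nodes, 7 edges  {0-r->0 0-r->4 0-r->5 1-r->2 2-p->1 2-p->2 5-r->6}
[1] R0 @ {0↦1, 1↦2}  ⇒  7 nodes, 4 edges  {0-r->0 0-r->4 0-r->5 5-r->6}
[2] R2 @ {0↦4, 1↦0}  ⇒  6 nodes, 3 edges  {0-r->0 0-r->5 5-r->6}
[3] R2 @ {0↦6, 1↦5}  ⇒  5 nodes, 2 edges  {0-r->0 0-r->5}
[4] R2 @ {0↦5, 1↦0}  ⇒  4 nodes, 1 edges  {0-r->0}
final graph: no rule applies after step 4
NF edges: [(0, 0, 'r')]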